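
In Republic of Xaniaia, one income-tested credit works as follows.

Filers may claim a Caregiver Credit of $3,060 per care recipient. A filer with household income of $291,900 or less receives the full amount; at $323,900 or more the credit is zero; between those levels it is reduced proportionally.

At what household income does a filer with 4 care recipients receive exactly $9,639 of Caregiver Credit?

$298,700

Full credit = 4 × $3,060 = $12,240.
$9,639 is 9,639/12,240 of the full $12,240, so 2,601/12,240 of the $32,000 range has been used: income = $291,900 + $32,000 × 2,601/12,240 = $298,700.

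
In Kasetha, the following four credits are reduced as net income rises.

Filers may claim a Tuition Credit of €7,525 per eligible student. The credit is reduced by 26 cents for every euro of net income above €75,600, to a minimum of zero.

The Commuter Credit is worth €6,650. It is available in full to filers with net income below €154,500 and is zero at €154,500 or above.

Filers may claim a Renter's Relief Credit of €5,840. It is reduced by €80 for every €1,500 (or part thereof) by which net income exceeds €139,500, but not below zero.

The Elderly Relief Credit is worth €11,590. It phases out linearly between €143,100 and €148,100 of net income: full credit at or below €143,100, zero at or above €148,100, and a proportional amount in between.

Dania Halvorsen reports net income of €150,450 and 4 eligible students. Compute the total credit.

€22,489

Tuition Credit: base = 4 × €7,525 = €30,100. 26% of the €74,850 excess over €75,600 is €19,461; credit = €30,100 − €19,461 = €10,639.
Commuter Credit: €150,450 is below the €154,500 cutoff, so the full €6,650 applies.
Renter's Relief Credit: income exceeds €139,500 by €10,950, which is 8 full-or-partial €1,500 increments; reduction = 8 × €80 = €640, leaving €5,200.
Elderly Relief Credit: €150,450 is at or above €148,100, so the credit is €0.
Total: €10,639 + €6,650 + €5,200 + €0 = €22,489.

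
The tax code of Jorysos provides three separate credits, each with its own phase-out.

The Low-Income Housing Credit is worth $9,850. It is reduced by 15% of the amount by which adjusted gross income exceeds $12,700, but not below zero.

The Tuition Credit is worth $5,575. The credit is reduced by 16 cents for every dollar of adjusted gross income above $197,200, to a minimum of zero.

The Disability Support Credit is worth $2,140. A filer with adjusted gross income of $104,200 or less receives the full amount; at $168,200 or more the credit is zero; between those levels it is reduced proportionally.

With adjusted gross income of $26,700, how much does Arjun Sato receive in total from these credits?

$15,465

Low-Income Housing Credit: 15% of the $14,000 excess over $12,700 is $2,100; credit = $9,850 − $2,100 = $7,750.
Tuition Credit: $26,700 is at or below the $197,200 threshold, so the full $5,575 applies.
Disability Support Credit: $26,700 is at or below the $104,200 threshold, so the full $2,140 applies.
Total: $7,750 + $5,575 + $2,140 = $15,465.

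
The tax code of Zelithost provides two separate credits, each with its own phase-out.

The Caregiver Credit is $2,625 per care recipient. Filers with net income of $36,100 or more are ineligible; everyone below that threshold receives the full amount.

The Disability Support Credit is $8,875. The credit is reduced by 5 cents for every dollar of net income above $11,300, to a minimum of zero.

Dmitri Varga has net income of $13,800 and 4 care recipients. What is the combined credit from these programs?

Caregiver Credit: base = 4 × $2,625 = $10,500. $13,800 is below the $36,100 cutoff, so the full $10,500 applies.
Disability Support Credit: 5% of the $2,500 excess over $11,300 is $125; credit = $8,875 − $125 = $8,750.
Total: $10,500 + $8,750 = $19,250.

$19,250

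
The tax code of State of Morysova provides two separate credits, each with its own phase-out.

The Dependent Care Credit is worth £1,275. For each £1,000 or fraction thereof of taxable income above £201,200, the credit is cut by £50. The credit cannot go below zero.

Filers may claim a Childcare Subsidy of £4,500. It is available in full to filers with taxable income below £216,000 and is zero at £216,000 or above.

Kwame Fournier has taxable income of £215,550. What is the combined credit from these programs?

£5,025

Dependent Care Credit: income exceeds £201,200 by £14,350, which is 15 full-or-partial £1,000 increments; reduction = 15 × £50 = £750, leaving £525.
Childcare Subsidy: £215,550 is below the £216,000 cutoff, so the full £4,500 applies.
Total: £525 + £4,500 = £5,025.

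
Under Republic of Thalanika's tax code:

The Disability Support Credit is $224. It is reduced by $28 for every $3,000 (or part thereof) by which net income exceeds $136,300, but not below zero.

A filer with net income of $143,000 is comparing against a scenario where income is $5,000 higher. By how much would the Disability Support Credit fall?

At $143,000 — income exceeds $136,300 by $6,700, which is 3 full-or-partial $3,000 increments; reduction = 3 × $28 = $84, leaving $140.
At $148,000 — income exceeds $136,300 by $11,700, which is 4 full-or-partial $3,000 increments; reduction = 4 × $28 = $112, leaving $112.
Lost: $140 − $112 = $28.

$28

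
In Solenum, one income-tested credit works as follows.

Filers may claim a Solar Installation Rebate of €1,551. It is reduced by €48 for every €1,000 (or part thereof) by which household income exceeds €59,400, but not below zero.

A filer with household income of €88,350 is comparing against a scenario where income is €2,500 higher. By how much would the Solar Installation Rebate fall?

€144

At €88,350 — income exceeds €59,400 by €28,950, which is 29 full-or-partial €1,000 increments; reduction = 29 × €48 = €1,392, leaving €159.
At €90,850 — income exceeds €59,400 by €31,450, which is 32 full-or-partial €1,000 increments; reduction = 32 × €48 = €1,536, leaving €15.
Lost: €159 − €15 = €144.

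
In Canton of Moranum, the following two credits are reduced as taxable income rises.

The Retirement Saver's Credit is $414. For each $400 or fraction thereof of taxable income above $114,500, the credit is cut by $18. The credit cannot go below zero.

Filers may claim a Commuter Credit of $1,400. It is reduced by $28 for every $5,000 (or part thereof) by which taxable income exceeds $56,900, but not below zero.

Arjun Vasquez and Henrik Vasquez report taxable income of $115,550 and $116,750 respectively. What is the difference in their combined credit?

Arjun ($115,550): Retirement Saver's Credit: income exceeds $114,500 by $1,050, which is 3 full-or-partial $400 increments; reduction = 3 × $18 = $54, leaving $360. Commuter Credit: income exceeds $56,900 by $58,650, which is 12 full-or-partial $5,000 increments; reduction = 12 × $28 = $336, leaving $1,064. total $360 + $1,064 = $1,424
Henrik ($116,750): Retirement Saver's Credit: income exceeds $114,500 by $2,250, which is 6 full-or-partial $400 increments; reduction = 6 × $18 = $108, leaving $306. Commuter Credit: income exceeds $56,900 by $59,850, which is 12 full-or-partial $5,000 increments; reduction = 12 × $28 = $336, leaving $1,064. total $306 + $1,064 = $1,370
Difference: |$1,424 − $1,370| = $54.

$54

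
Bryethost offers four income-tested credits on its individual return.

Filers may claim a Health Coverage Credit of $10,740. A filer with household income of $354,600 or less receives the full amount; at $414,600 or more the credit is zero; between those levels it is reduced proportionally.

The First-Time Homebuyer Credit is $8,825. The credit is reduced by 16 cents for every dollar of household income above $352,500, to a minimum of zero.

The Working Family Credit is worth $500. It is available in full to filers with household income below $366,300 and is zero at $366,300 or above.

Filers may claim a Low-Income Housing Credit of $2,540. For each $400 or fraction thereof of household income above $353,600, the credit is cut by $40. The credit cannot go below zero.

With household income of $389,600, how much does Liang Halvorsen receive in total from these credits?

$7,364

Health Coverage Credit: $389,600 is $35,000 into a $60,000 phase-out range, leaving 25,000/60,000 of the credit: $10,740 × 25,000/60,000 = $4,475.
First-Time Homebuyer Credit: 16% of the $37,100 excess over $352,500 is $5,936; credit = $8,825 − $5,936 = $2,889.
Working Family Credit: $389,600 meets or exceeds the $366,300 cutoff, so the credit is $0.
Low-Income Housing Credit: income exceeds $353,600 by $36,000 → 90 increments × $40 = $3,600 ≥ base, so the credit is $0.
Total: $4,475 + $2,889 + $0 + $0 = $7,364.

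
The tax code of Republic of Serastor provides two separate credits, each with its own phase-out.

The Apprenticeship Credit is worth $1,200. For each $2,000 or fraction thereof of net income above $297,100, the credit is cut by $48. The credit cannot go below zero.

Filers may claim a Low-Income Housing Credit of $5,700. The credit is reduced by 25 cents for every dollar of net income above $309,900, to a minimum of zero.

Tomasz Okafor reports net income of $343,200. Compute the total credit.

Apprenticeship Credit: income exceeds $297,100 by $46,100, which is 24 full-or-partial $2,000 increments; reduction = 24 × $48 = $1,152, leaving $48.
Low-Income Housing Credit: 25% of the $33,300 excess over $309,900 is $8,325 ≥ base, so the credit is $0.
Total: $48 + $0 = $48.

$48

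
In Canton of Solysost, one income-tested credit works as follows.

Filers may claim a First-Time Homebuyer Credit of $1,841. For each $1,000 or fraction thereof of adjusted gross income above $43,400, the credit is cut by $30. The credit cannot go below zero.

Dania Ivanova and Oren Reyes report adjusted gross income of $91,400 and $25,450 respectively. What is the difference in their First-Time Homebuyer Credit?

$1,440

Dania ($91,400): First-Time Homebuyer Credit: income exceeds $43,400 by $48,000, which is 48 full-or-partial $1,000 increments; reduction = 48 × $30 = $1,440, leaving $401.
Oren ($25,450): First-Time Homebuyer Credit: $25,450 is at or below the $43,400 threshold, so the full $1,841 applies.
Difference: |$401 − $1,841| = $1,440.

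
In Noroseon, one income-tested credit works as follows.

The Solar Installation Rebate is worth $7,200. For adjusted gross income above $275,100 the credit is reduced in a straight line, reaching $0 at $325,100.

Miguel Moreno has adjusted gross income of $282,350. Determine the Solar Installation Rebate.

Solar Installation Rebate: $282,350 is $7,250 into a $50,000 phase-out range, leaving 42,750/50,000 of the credit: $7,200 × 42,750/50,000 = $6,156.

$6,156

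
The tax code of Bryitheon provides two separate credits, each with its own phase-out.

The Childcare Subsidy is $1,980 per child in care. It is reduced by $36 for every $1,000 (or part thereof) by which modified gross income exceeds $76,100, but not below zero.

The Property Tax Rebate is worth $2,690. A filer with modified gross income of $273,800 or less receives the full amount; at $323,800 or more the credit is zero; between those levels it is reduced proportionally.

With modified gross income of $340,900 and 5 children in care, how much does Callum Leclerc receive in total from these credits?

$360

Childcare Subsidy: base = 5 × $1,980 = $9,900. income exceeds $76,100 by $264,800, which is 265 full-or-partial $1,000 increments; reduction = 265 × $36 = $9,540, leaving $360.
Property Tax Rebate: $340,900 is at or above $323,800, so the credit is $0.
Total: $360 + $0 = $360.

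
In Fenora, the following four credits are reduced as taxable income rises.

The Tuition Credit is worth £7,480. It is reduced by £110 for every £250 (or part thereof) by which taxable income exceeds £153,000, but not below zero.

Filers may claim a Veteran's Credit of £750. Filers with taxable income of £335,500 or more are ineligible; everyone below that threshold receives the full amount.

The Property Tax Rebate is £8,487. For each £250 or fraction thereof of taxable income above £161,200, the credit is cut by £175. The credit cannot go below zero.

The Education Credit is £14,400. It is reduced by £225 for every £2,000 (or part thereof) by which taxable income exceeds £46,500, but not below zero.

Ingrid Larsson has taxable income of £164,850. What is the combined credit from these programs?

£9,712

Tuition Credit: income exceeds £153,000 by £11,850, which is 48 full-or-partial £250 increments; reduction = 48 × £110 = £5,280, leaving £2,200.
Veteran's Credit: £164,850 is below the £335,500 cutoff, so the full £750 applies.
Property Tax Rebate: income exceeds £161,200 by £3,650, which is 15 full-or-partial £250 increments; reduction = 15 × £175 = £2,625, leaving £5,862.
Education Credit: income exceeds £46,500 by £118,350, which is 60 full-or-partial £2,000 increments; reduction = 60 × £225 = £13,500, leaving £900.
Total: £2,200 + £750 + £5,862 + £900 = £9,712.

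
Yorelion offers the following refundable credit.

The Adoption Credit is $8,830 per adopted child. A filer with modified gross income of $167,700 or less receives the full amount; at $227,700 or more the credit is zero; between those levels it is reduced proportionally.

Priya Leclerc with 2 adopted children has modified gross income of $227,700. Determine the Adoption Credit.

Adoption Credit: base = 2 × $8,830 = $17,660. $227,700 is at or above $227,700, so the credit is $0.

$0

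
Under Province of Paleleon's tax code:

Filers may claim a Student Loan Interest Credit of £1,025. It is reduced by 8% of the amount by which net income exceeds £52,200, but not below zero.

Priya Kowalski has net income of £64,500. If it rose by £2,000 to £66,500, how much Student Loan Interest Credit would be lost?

At £64,500 — 8% of the £12,300 excess over £52,200 is £984; credit = £1,025 − £984 = £41.
At £66,500 — 8% of the £14,300 excess over £52,200 is £1,144 ≥ base, so the credit is £0.
Lost: £41 − £0 = £41.

£41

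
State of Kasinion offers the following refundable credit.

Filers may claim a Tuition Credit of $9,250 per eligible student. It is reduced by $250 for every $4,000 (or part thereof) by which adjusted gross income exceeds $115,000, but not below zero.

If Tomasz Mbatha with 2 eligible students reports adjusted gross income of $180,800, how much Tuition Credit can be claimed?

$14,250

Tuition Credit: base = 2 × $9,250 = $18,500. income exceeds $115,000 by $65,800, which is 17 full-or-partial $4,000 increments; reduction = 17 × $250 = $4,250, leaving $14,250.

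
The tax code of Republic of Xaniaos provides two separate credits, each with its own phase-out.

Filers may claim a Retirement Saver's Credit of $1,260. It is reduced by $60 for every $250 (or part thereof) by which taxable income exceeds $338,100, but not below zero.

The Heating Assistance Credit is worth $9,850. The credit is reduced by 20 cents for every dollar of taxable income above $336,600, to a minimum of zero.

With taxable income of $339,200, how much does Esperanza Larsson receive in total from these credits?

Retirement Saver's Credit: income exceeds $338,100 by $1,100, which is 5 full-or-partial $250 increments; reduction = 5 × $60 = $300, leaving $960.
Heating Assistance Credit: 20% of the $2,600 excess over $336,600 is $520; credit = $9,850 − $520 = $9,330.
Total: $960 + $9,330 = $10,290.

$10,290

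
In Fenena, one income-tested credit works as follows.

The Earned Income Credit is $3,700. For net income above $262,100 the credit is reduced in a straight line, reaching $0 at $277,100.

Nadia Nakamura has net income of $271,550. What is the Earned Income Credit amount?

Earned Income Credit: $271,550 is $9,450 into a $15,000 phase-out range, leaving 5,550/15,000 of the credit: $3,700 × 5,550/15,000 = $1,369.

$1,369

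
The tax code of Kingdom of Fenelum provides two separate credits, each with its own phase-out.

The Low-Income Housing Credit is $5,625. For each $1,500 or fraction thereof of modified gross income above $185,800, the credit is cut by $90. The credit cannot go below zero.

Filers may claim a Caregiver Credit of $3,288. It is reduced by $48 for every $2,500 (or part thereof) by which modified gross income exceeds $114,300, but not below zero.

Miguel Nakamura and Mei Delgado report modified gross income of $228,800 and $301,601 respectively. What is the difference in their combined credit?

Miguel ($228,800): Low-Income Housing Credit: income exceeds $185,800 by $43,000, which is 29 full-or-partial $1,500 increments; reduction = 29 × $90 = $2,610, leaving $3,015. Caregiver Credit: income exceeds $114,300 by $114,500, which is 46 full-or-partial $2,500 increments; reduction = 46 × $48 = $2,208, leaving $1,080. total $3,015 + $1,080 = $4,095
Mei ($301,601): Low-Income Housing Credit: income exceeds $185,800 by $115,801 → 78 increments × $90 = $7,020 ≥ base, so the credit is $0. Caregiver Credit: income exceeds $114,300 by $187,301 → 75 increments × $48 = $3,600 ≥ base, so the credit is $0. total $0 + $0 = $0
Difference: |$4,095 − $0| = $4,095.

$4,095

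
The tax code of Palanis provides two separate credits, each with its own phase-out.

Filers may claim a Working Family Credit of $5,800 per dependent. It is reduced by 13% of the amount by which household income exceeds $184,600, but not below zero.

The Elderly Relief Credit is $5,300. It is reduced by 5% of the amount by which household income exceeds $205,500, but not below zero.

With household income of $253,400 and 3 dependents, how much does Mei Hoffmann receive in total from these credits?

Working Family Credit: base = 3 × $5,800 = $17,400. 13% of the $68,800 excess over $184,600 is $8,944; credit = $17,400 − $8,944 = $8,456.
Elderly Relief Credit: 5% of the $47,900 excess over $205,500 is $2,395; credit = $5,300 − $2,395 = $2,905.
Total: $8,456 + $2,905 = $11,361.

$11,361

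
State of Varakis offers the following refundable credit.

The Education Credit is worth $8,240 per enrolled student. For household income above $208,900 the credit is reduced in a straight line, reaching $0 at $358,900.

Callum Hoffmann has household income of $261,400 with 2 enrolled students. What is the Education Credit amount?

Education Credit: base = 2 × $8,240 = $16,480. $261,400 is $52,500 into a $150,000 phase-out range, leaving 97,500/150,000 of the credit: $16,480 × 97,500/150,000 = $10,712.

$10,712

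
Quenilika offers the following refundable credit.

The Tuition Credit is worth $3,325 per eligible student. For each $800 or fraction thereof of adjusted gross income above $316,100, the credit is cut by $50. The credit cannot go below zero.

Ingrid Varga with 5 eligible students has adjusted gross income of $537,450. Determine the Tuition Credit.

Tuition Credit: base = 5 × $3,325 = $16,625. income exceeds $316,100 by $221,350, which is 277 full-or-partial $800 increments; reduction = 277 × $50 = $13,850, leaving $2,775.

$2,775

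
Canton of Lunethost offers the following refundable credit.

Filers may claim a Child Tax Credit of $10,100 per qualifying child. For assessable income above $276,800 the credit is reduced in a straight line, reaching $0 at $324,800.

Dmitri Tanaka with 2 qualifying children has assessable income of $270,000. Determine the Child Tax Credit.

Child Tax Credit: base = 2 × $10,100 = $20,200. $270,000 is at or below the $276,800 threshold, so the full $20,200 applies.

$20,200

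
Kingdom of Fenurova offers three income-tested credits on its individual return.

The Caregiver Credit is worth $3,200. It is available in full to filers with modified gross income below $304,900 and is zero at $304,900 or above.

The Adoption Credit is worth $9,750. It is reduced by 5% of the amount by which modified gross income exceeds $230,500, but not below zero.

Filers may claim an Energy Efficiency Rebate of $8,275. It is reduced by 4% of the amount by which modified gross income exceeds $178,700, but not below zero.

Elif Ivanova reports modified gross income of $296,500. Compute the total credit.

Caregiver Credit: $296,500 is below the $304,900 cutoff, so the full $3,200 applies.
Adoption Credit: 5% of the $66,000 excess over $230,500 is $3,300; credit = $9,750 − $3,300 = $6,450.
Energy Efficiency Rebate: 4% of the $117,800 excess over $178,700 is $4,712; credit = $8,275 − $4,712 = $3,563.
Total: $3,200 + $6,450 + $3,563 = $13,213.

$13,213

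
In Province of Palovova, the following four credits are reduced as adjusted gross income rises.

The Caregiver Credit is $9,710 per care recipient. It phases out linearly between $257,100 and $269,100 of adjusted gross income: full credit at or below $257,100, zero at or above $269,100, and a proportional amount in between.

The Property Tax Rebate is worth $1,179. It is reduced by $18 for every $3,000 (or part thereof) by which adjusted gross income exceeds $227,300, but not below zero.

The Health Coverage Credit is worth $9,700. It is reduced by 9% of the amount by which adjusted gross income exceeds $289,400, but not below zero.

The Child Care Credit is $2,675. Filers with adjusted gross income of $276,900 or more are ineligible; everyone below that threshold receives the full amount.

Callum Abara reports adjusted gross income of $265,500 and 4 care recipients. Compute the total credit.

$24,972

Caregiver Credit: base = 4 × $9,710 = $38,840. $265,500 is $8,400 into a $12,000 phase-out range, leaving 3,600/12,000 of the credit: $38,840 × 3,600/12,000 = $11,652.
Property Tax Rebate: income exceeds $227,300 by $38,200, which is 13 full-or-partial $3,000 increments; reduction = 13 × $18 = $234, leaving $945.
Health Coverage Credit: $265,500 is at or below the $289,400 threshold, so the full $9,700 applies.
Child Care Credit: $265,500 is below the $276,900 cutoff, so the full $2,675 applies.
Total: $11,652 + $945 + $9,700 + $2,675 = $24,972.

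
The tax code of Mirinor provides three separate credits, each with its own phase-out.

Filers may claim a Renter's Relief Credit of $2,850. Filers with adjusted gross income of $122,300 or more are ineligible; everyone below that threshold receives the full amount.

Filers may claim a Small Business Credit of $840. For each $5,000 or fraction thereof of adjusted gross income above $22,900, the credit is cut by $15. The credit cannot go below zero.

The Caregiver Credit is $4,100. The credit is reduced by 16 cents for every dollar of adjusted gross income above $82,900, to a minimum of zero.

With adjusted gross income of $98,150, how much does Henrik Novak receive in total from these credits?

Renter's Relief Credit: $98,150 is below the $122,300 cutoff, so the full $2,850 applies.
Small Business Credit: income exceeds $22,900 by $75,250, which is 16 full-or-partial $5,000 increments; reduction = 16 × $15 = $240, leaving $600.
Caregiver Credit: 16% of the $15,250 excess over $82,900 is $2,440; credit = $4,100 − $2,440 = $1,660.
Total: $2,850 + $600 + $1,660 = $5,110.

$5,110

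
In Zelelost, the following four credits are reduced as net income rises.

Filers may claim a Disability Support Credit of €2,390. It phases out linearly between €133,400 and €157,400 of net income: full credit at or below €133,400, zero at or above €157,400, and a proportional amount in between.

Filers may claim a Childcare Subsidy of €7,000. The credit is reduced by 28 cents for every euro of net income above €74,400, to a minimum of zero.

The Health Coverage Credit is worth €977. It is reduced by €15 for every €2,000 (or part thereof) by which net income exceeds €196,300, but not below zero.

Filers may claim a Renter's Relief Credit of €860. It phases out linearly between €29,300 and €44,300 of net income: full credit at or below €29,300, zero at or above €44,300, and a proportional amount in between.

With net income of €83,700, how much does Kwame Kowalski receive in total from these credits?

Disability Support Credit: €83,700 is at or below the €133,400 threshold, so the full €2,390 applies.
Childcare Subsidy: 28% of the €9,300 excess over €74,400 is €2,604; credit = €7,000 − €2,604 = €4,396.
Health Coverage Credit: €83,700 is at or below the €196,300 threshold, so the full €977 applies.
Renter's Relief Credit: €83,700 is at or above €44,300, so the credit is €0.
Total: €2,390 + €4,396 + €977 + €0 = €7,763.

€7,763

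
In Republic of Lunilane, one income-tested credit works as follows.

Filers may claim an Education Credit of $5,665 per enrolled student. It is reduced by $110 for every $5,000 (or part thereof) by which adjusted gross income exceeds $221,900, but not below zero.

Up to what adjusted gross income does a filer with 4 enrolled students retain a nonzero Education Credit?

$1,246,900

Full credit = 4 × $5,665 = $22,660.
After 205 increments the reduction is 205 × $110 = $22,550, leaving $110; one more increment wipes it out. Increment 205 ends at excess 205 × $5,000 = $1,025,000, so the highest qualifying income is $221,900 + $1,025,000 = $1,246,900.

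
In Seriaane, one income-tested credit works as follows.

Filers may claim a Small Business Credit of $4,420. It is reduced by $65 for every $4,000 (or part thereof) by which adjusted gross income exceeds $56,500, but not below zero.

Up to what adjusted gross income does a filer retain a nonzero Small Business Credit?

After 67 increments the reduction is 67 × $65 = $4,355, leaving $65; one more increment wipes it out. Increment 67 ends at excess 67 × $4,000 = $268,000, so the highest qualifying income is $56,500 + $268,000 = $324,500.

$324,500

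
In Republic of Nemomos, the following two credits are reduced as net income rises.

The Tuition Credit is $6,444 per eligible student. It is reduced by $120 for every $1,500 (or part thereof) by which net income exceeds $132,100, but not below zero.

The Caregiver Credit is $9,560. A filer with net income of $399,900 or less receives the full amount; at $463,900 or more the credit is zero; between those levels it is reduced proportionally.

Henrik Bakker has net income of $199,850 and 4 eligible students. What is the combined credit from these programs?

Tuition Credit: base = 4 × $6,444 = $25,776. income exceeds $132,100 by $67,750, which is 46 full-or-partial $1,500 increments; reduction = 46 × $120 = $5,520, leaving $20,256.
Caregiver Credit: $199,850 is at or below the $399,900 threshold, so the full $9,560 applies.
Total: $20,256 + $9,560 = $29,816.

$29,816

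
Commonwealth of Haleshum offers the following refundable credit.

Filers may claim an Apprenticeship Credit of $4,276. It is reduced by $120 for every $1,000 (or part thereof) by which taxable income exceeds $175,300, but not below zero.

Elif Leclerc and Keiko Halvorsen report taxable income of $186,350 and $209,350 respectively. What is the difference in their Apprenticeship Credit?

$2,760

Elif ($186,350): Apprenticeship Credit: income exceeds $175,300 by $11,050, which is 12 full-or-partial $1,000 increments; reduction = 12 × $120 = $1,440, leaving $2,836.
Keiko ($209,350): Apprenticeship Credit: income exceeds $175,300 by $34,050, which is 35 full-or-partial $1,000 increments; reduction = 35 × $120 = $4,200, leaving $76.
Difference: |$2,836 − $76| = $2,760.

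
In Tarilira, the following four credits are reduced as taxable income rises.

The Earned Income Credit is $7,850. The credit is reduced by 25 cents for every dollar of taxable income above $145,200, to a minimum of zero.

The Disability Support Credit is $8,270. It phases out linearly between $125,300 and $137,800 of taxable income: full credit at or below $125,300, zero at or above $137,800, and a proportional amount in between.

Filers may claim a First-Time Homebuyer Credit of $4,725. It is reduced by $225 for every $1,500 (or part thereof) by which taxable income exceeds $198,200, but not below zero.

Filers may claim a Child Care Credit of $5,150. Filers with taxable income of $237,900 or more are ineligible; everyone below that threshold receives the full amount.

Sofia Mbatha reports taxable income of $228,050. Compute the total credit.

Earned Income Credit: 25% of the $82,850 excess over $145,200 is $20,712.50 ≥ base, so the credit is $0.
Disability Support Credit: $228,050 is at or above $137,800, so the credit is $0.
First-Time Homebuyer Credit: income exceeds $198,200 by $29,850, which is 20 full-or-partial $1,500 increments; reduction = 20 × $225 = $4,500, leaving $225.
Child Care Credit: $228,050 is below the $237,900 cutoff, so the full $5,150 applies.
Total: $0 + $0 + $225 + $5,150 = $5,375.

$5,375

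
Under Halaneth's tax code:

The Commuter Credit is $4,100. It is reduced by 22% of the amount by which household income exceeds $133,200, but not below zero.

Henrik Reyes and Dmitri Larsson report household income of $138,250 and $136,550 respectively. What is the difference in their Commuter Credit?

$374

Henrik ($138,250): Commuter Credit: 22% of the $5,050 excess over $133,200 is $1,111; credit = $4,100 − $1,111 = $2,989.
Dmitri ($136,550): Commuter Credit: 22% of the $3,350 excess over $133,200 is $737; credit = $4,100 − $737 = $3,363.
Difference: |$2,989 − $3,363| = $374.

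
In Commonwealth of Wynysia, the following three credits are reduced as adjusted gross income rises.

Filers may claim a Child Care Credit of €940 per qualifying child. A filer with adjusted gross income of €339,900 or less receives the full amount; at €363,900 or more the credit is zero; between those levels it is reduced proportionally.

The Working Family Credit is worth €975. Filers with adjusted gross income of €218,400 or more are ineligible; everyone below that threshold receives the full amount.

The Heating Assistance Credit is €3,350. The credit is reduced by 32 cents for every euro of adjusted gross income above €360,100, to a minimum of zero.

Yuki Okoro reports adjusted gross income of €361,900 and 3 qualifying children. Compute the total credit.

€3,009

Child Care Credit: base = 3 × €940 = €2,820. €361,900 is €22,000 into a €24,000 phase-out range, leaving 2,000/24,000 of the credit: €2,820 × 2,000/24,000 = €235.
Working Family Credit: €361,900 meets or exceeds the €218,400 cutoff, so the credit is €0.
Heating Assistance Credit: 32% of the €1,800 excess over €360,100 is €576; credit = €3,350 − €576 = €2,774.
Total: €235 + €0 + €2,774 = €3,009.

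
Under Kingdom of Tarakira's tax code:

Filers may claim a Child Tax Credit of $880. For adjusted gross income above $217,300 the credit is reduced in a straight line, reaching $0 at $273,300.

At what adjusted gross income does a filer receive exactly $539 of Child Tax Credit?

$239,000

$539 is 539/880 of the full $880, so 341/880 of the $56,000 range has been used: income = $217,300 + $56,000 × 341/880 = $239,000.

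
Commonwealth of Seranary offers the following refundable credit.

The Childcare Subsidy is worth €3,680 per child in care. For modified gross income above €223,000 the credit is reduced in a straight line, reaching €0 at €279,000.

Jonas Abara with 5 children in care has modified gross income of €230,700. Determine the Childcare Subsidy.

Childcare Subsidy: base = 5 × €3,680 = €18,400. €230,700 is €7,700 into a €56,000 phase-out range, leaving 48,300/56,000 of the credit: €18,400 × 48,300/56,000 = €15,870.

€15,870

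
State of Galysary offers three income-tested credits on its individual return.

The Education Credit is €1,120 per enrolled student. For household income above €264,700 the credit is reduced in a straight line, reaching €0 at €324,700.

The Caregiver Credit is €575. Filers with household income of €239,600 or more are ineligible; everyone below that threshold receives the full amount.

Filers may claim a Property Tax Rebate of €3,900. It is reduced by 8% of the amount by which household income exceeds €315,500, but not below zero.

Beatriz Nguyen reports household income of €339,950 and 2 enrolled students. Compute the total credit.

Education Credit: base = 2 × €1,120 = €2,240. €339,950 is at or above €324,700, so the credit is €0.
Caregiver Credit: €339,950 meets or exceeds the €239,600 cutoff, so the credit is €0.
Property Tax Rebate: 8% of the €24,450 excess over €315,500 is €1,956; credit = €3,900 − €1,956 = €1,944.
Total: €0 + €0 + €1,944 = €1,944.

€1,944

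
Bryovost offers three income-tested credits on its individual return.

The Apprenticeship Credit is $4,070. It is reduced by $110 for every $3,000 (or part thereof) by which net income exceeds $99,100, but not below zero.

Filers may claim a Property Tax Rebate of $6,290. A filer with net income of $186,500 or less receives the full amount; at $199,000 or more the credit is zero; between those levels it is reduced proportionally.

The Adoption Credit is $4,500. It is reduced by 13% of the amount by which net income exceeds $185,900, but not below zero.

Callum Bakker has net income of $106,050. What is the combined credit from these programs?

Apprenticeship Credit: income exceeds $99,100 by $6,950, which is 3 full-or-partial $3,000 increments; reduction = 3 × $110 = $330, leaving $3,740.
Property Tax Rebate: $106,050 is at or below the $186,500 threshold, so the full $6,290 applies.
Adoption Credit: $106,050 is at or below the $185,900 threshold, so the full $4,500 applies.
Total: $3,740 + $6,290 + $4,500 = $14,530.

$14,530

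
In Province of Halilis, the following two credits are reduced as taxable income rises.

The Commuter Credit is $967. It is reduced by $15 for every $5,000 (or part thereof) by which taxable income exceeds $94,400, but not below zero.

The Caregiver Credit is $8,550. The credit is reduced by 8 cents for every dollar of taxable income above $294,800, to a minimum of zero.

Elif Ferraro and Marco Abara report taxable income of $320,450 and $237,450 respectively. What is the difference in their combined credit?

Elif ($320,450): Commuter Credit: income exceeds $94,400 by $226,050, which is 46 full-or-partial $5,000 increments; reduction = 46 × $15 = $690, leaving $277. Caregiver Credit: 8% of the $25,650 excess over $294,800 is $2,052; credit = $8,550 − $2,052 = $6,498. total $277 + $6,498 = $6,775
Marco ($237,450): Commuter Credit: income exceeds $94,400 by $143,050, which is 29 full-or-partial $5,000 increments; reduction = 29 × $15 = $435, leaving $532. Caregiver Credit: $237,450 is at or below the $294,800 threshold, so the full $8,550 applies. total $532 + $8,550 = $9,082
Difference: |$6,775 − $9,082| = $2,307.

$2,307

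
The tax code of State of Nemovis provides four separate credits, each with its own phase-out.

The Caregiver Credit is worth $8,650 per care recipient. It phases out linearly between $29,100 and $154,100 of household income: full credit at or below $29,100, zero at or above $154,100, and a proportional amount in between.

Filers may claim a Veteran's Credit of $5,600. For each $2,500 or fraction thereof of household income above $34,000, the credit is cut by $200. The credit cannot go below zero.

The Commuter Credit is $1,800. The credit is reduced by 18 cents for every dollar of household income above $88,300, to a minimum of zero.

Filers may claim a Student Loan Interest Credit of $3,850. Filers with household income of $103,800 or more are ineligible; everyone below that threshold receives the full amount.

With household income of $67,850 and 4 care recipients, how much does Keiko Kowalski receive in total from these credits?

$32,324

Caregiver Credit: base = 4 × $8,650 = $34,600. $67,850 is $38,750 into a $125,000 phase-out range, leaving 86,250/125,000 of the credit: $34,600 × 86,250/125,000 = $23,874.
Veteran's Credit: income exceeds $34,000 by $33,850, which is 14 full-or-partial $2,500 increments; reduction = 14 × $200 = $2,800, leaving $2,800.
Commuter Credit: $67,850 is at or below the $88,300 threshold, so the full $1,800 applies.
Student Loan Interest Credit: $67,850 is below the $103,800 cutoff, so the full $3,850 applies.
Total: $23,874 + $2,800 + $1,800 + $3,850 = $32,324.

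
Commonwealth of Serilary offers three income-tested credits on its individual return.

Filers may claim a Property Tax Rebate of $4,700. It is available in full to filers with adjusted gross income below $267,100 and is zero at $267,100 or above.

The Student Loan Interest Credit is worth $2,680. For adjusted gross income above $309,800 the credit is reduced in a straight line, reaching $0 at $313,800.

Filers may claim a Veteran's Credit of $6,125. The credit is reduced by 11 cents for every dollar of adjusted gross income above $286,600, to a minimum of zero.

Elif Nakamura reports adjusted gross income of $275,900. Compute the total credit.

Property Tax Rebate: $275,900 meets or exceeds the $267,100 cutoff, so the credit is $0.
Student Loan Interest Credit: $275,900 is at or below the $309,800 threshold, so the full $2,680 applies.
Veteran's Credit: $275,900 is at or below the $286,600 threshold, so the full $6,125 applies.
Total: $0 + $2,680 + $6,125 = $8,805.

$8,805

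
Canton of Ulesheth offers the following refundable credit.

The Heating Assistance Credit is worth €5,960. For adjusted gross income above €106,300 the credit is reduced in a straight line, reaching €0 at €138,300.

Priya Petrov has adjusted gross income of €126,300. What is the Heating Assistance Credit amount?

€2,235

Heating Assistance Credit: €126,300 is €20,000 into a €32,000 phase-out range, leaving 12,000/32,000 of the credit: €5,960 × 12,000/32,000 = €2,235.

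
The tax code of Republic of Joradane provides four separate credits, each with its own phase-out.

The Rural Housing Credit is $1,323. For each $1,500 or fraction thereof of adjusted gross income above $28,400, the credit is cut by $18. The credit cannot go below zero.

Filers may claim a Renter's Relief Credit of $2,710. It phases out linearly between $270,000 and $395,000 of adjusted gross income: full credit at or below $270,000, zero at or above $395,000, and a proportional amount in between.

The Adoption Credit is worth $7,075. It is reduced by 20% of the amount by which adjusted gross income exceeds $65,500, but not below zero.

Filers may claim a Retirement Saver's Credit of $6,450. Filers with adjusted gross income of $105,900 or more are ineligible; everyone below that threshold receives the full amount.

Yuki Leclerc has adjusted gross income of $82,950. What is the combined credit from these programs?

Rural Housing Credit: income exceeds $28,400 by $54,550, which is 37 full-or-partial $1,500 increments; reduction = 37 × $18 = $666, leaving $657.
Renter's Relief Credit: $82,950 is at or below the $270,000 threshold, so the full $2,710 applies.
Adoption Credit: 20% of the $17,450 excess over $65,500 is $3,490; credit = $7,075 − $3,490 = $3,585.
Retirement Saver's Credit: $82,950 is below the $105,900 cutoff, so the full $6,450 applies.
Total: $657 + $2,710 + $3,585 + $6,450 = $13,402.

$13,402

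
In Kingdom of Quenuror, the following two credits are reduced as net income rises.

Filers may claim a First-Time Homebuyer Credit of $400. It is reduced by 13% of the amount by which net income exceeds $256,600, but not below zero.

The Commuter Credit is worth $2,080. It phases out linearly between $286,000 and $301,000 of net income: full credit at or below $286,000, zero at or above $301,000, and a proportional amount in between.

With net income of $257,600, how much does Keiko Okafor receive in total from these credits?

First-Time Homebuyer Credit: 13% of the $1,000 excess over $256,600 is $130; credit = $400 − $130 = $270.
Commuter Credit: $257,600 is at or below the $286,000 threshold, so the full $2,080 applies.
Total: $270 + $2,080 = $2,350.

$2,350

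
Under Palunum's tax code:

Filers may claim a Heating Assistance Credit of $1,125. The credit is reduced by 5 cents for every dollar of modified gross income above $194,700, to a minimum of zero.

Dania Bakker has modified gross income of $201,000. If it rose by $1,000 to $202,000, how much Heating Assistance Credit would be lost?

At $201,000 — 5% of the $6,300 excess over $194,700 is $315; credit = $1,125 − $315 = $810.
At $202,000 — 5% of the $7,300 excess over $194,700 is $365; credit = $1,125 − $365 = $760.
Lost: $810 − $760 = $50.

$50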